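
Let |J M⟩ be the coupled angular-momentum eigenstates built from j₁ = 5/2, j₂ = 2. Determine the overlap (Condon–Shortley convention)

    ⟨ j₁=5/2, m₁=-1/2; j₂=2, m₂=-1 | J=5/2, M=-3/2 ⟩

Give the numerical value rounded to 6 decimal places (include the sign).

-0.414039

j₁+j₂−J=2  J+j₁−j₂=3  J−j₁+j₂=2  j₁+j₂+J+1=8
(j₁±m₁, j₂±m₂, J±M) = (2,3,1,3,1,4)
P² = 216/35
sum k=0..1:
  [0] +1/12 = 1/12
  [1] −1/4 = -1/4
S = -1/6
C² = P²·S² = 6/35 ; C = -0.414039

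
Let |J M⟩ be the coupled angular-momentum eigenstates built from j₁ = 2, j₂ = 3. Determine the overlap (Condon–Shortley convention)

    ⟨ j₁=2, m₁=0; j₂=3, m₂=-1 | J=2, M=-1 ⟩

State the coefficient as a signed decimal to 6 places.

j₁+j₂−J=3  J+j₁−j₂=1  J−j₁+j₂=3  j₁+j₂+J+1=8
(j₁±m₁, j₂±m₂, J±M) = (2,2,2,4,1,3)
P² = 36/7
sum k=1..2:
  [1] −1/4 = -1/4
  [2] +1/12 = 1/12
S = -1/6
C² = P²·S² = 1/7 ; C = -0.377964

−√(1/7) = -0.377964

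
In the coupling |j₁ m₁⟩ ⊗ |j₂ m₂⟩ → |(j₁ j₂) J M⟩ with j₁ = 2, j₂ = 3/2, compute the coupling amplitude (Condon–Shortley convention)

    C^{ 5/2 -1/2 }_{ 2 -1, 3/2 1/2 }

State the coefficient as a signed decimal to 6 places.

√[6·1!3!2!/7! · 1!3!2!1!2!3!] = √(72/35)
  +(−1)^0/∏(0,1,3,2,0,0)! = 1/12  (running 1/12)
  +(−1)^1/∏(1,0,2,1,1,1)! = -1/2  (running -5/12)
⟨..|..⟩ = √(72/35)·(-5/12) = -0.597614

−√(5/14) ≈ -0.597614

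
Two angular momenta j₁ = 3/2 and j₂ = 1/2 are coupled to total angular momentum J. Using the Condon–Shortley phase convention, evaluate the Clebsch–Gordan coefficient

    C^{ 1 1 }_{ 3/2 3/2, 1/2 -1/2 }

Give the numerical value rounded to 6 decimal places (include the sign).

+0.866025  (= +√(3/4))

j₁+j₂−J=1  J+j₁−j₂=2  J−j₁+j₂=0  j₁+j₂+J+1=4
(j₁±m₁, j₂±m₂, J±M) = (3,0,0,1,2,0)
P² = 3
sum k=0..0:
  [0] +1/2 = 1/2
S = 1/2
C² = P²·S² = 3/4 ; C = +0.866025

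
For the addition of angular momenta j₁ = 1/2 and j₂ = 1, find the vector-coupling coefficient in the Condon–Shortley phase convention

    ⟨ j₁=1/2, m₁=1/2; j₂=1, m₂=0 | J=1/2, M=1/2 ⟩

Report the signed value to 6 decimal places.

√[2·1!0!1!/3! · 1!0!1!1!1!0!] = √(1/3)
  +(−1)^0/∏(0,1,0,1,0,0)! = 1  (running 1)
⟨..|..⟩ = √(1/3)·(1) = +0.577350

+√(1/3) = +0.577350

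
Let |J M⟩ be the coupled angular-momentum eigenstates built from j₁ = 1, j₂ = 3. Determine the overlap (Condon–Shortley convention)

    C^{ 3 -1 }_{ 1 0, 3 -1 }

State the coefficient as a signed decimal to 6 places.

j₁+j₂−J=1  J+j₁−j₂=1  J−j₁+j₂=5  j₁+j₂+J+1=8
(j₁±m₁, j₂±m₂, J±M) = (1,1,2,4,2,4)
P² = 48
sum k=0..1:
  [0] +1/12 = 1/12
  [1] −1/24 = -1/24
S = 1/24
C² = P²·S² = 1/12 ; C = +0.288675

+0.288675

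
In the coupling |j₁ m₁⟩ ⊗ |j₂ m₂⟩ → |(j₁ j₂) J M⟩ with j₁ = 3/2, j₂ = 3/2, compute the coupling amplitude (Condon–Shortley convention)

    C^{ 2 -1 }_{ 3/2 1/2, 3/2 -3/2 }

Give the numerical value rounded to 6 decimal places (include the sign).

√[5·1!2!2!/6! · 2!1!0!3!1!3!] = √(2)
  +(−1)^0/∏(0,1,1,0,1,2)! = 1/2  (running 1/2)
⟨..|..⟩ = √(2)·(1/2) = +0.707107

+0.707107  (= +√(1/2))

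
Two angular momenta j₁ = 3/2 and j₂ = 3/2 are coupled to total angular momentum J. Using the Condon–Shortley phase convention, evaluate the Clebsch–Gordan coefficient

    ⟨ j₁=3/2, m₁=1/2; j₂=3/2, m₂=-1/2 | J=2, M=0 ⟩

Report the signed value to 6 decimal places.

j₁+j₂−J=1  J+j₁−j₂=2  J−j₁+j₂=2  j₁+j₂+J+1=6
(j₁±m₁, j₂±m₂, J±M) = (2,1,1,2,2,2)
P² = 4/9
sum k=0..1:
  [0] +1/1 = 1
  [1] −1/4 = -1/4
S = 3/4
C² = P²·S² = 1/4 ; C = +0.500000

+√(1/4) = +0.500000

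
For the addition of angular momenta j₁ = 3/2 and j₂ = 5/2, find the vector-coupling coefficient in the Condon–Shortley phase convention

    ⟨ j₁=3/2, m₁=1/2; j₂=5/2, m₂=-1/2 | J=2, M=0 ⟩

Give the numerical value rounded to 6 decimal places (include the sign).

−√(1/14) = -0.267261

triangle: 2!·1!·3!/7! = 12/5040
(j±m)!: 2!·1!·2!·3!·2!·2! = 96
prefactor² = (2J+1)·Δ·N² = 8/7
  k=0: +1/(0!·2!·1!·2!·0!·1!) = 1/4
  k=1: −1/(1!·1!·0!·1!·1!·2!) = -1/2
Σ = -1/4  ⇒  CG² = 8/7·(-1/4)² = 1/14
CG = −√(1/14) = -0.267261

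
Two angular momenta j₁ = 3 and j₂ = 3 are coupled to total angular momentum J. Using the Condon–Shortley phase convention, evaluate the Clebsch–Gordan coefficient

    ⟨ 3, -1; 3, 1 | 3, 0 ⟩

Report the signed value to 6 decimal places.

+√(1/6) ≈ +0.408248

triangle: 3!·3!·3!/10! = 216/3628800
(j±m)!: 2!·4!·4!·2!·3!·3! = 82944
prefactor² = (2J+1)·Δ·N² = 864/25
  k=1: −1/(1!·2!·3!·3!·0!·0!) = -1/72
  k=2: +1/(2!·1!·2!·2!·1!·1!) = 1/8
  k=3: −1/(3!·0!·1!·1!·2!·2!) = -1/24
Σ = 5/72  ⇒  CG² = 864/25·5/72² = 1/6
CG = +√(1/6) = +0.408248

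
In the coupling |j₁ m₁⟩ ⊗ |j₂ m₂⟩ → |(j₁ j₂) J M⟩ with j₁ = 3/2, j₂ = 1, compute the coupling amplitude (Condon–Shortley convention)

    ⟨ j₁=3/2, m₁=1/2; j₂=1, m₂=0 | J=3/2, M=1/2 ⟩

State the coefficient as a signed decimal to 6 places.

j₁+j₂−J=1  J+j₁−j₂=2  J−j₁+j₂=1  j₁+j₂+J+1=5
(j₁±m₁, j₂±m₂, J±M) = (2,1,1,1,2,1)
P² = 4/15
sum k=0..1:
  [0] +1/1 = 1
  [1] −1/2 = -1/2
S = 1/2
C² = P²·S² = 1/15 ; C = +0.258199

+0.258199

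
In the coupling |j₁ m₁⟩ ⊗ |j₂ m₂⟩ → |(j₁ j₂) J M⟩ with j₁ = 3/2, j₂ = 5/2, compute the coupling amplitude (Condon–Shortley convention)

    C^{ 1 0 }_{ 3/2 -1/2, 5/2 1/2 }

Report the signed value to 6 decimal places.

+0.547723  (= +√(3/10))

√[3·3!0!2!/6! · 1!2!3!2!1!1!] = √(6/5)
  +(−1)^2/∏(2,1,0,1,0,1)! = 1/2  (running 1/2)
⟨..|..⟩ = √(6/5)·(1/2) = +0.547723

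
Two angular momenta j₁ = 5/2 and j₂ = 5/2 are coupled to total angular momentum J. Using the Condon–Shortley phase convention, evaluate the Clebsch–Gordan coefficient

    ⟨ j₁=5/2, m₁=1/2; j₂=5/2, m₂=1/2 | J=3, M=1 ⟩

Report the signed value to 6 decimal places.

−√(4/15) = -0.516398

triangle: 2!·3!·3!/9! = 72/362880
(j±m)!: 3!·2!·3!·2!·4!·2! = 6912
prefactor² = (2J+1)·Δ·N² = 48/5
  k=0: +1/(0!·2!·2!·3!·1!·0!) = 1/24
  k=1: −1/(1!·1!·1!·2!·2!·1!) = -1/4
  k=2: +1/(2!·0!·0!·1!·3!·2!) = 1/24
Σ = -1/6  ⇒  CG² = 48/5·(-1/6)² = 4/15
CG = −√(4/15) = -0.516398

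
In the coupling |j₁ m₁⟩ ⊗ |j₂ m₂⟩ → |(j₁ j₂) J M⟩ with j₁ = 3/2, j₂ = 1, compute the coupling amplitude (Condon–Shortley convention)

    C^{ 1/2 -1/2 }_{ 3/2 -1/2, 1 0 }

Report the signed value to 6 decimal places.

-0.577350  (= −√(1/3))

√[2·2!1!0!/4! · 1!2!1!1!0!1!] = √(1/3)
  +(−1)^1/∏(1,1,1,0,0,0)! = -1  (running -1)
⟨..|..⟩ = √(1/3)·(-1) = -0.577350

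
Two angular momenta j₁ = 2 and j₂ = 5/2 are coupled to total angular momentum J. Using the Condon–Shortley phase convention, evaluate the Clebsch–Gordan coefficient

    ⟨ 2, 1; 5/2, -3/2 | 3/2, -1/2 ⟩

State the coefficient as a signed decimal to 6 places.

-0.138013

j₁+j₂−J=3  J+j₁−j₂=1  J−j₁+j₂=2  j₁+j₂+J+1=7
(j₁±m₁, j₂±m₂, J±M) = (3,1,1,4,1,2)
P² = 96/35
sum k=0..1:
  [0] +1/6 = 1/6
  [1] −1/4 = -1/4
S = -1/12
C² = P²·S² = 2/105 ; C = -0.138013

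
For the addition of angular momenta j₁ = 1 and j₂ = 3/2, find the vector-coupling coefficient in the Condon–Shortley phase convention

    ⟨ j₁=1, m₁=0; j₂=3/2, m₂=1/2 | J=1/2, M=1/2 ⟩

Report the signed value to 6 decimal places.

-0.577350  (= −√(1/3))

triangle: 2!·0!·1!/4! = 2/24
(j±m)!: 1!·1!·2!·1!·1!·0! = 2
prefactor² = (2J+1)·Δ·N² = 1/3
  k=1: −1/(1!·1!·0!·1!·0!·0!) = -1
Σ = -1  ⇒  CG² = 1/3·(-1)² = 1/3
CG = −√(1/3) = -0.577350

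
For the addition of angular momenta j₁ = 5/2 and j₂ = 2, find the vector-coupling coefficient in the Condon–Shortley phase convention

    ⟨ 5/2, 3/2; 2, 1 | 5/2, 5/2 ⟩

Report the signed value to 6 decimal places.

j₁+j₂−J=2  J+j₁−j₂=3  J−j₁+j₂=2  j₁+j₂+J+1=8
(j₁±m₁, j₂±m₂, J±M) = (4,1,3,1,5,0)
P² = 432/7
sum k=1..1:
  [1] −1/12 = -1/12
S = -1/12
C² = P²·S² = 3/7 ; C = -0.654654

-0.654654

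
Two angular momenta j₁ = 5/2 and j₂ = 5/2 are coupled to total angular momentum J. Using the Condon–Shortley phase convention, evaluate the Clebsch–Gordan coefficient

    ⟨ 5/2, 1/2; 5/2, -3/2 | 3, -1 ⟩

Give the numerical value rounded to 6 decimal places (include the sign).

+0.182574  (= +√(1/30))

√[7·2!3!3!/9! · 3!2!1!4!2!4!] = √(96/5)
  +(−1)^0/∏(0,2,2,1,1,2)! = 1/8  (running 1/8)
  +(−1)^1/∏(1,1,1,0,2,3)! = -1/12  (running 1/24)
⟨..|..⟩ = √(96/5)·(1/24) = +0.182574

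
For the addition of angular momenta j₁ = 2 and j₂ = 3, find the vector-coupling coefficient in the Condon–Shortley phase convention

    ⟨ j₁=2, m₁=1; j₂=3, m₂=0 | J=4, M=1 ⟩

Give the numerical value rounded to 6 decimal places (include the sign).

+0.462910

√[9·1!3!5!/10! · 3!1!3!3!5!3!] = √(1944/7)
  +(−1)^0/∏(0,1,1,3,2,2)! = 1/24  (running 1/24)
  +(−1)^1/∏(1,0,0,2,3,3)! = -1/72  (running 1/36)
⟨..|..⟩ = √(1944/7)·(1/36) = +0.462910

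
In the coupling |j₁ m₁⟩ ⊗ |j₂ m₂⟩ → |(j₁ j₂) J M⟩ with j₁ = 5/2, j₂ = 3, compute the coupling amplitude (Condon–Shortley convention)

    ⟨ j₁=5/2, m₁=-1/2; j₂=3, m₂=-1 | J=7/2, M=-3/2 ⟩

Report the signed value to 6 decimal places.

j₁+j₂−J=2  J+j₁−j₂=3  J−j₁+j₂=4  j₁+j₂+J+1=10
(j₁±m₁, j₂±m₂, J±M) = (2,3,2,4,2,5)
P² = 3072/35
sum k=0..2:
  [0] +1/48 = 1/48
  [1] −1/12 = -1/12
  [2] +1/96 = 1/96
S = -5/96
C² = P²·S² = 5/21 ; C = -0.487950

-0.487950  (= −√(5/21))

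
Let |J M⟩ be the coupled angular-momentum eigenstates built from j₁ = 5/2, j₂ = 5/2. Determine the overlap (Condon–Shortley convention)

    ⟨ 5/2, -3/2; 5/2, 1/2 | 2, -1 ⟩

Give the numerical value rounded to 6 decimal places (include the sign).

j₁+j₂−J=3  J+j₁−j₂=2  J−j₁+j₂=2  j₁+j₂+J+1=8
(j₁±m₁, j₂±m₂, J±M) = (1,4,3,2,1,3)
P² = 36/7
sum k=2..3:
  [2] +1/4 = 1/4
  [3] −1/12 = -1/12
S = 1/6
C² = P²·S² = 1/7 ; C = +0.377964

+0.377964  (= +√(1/7))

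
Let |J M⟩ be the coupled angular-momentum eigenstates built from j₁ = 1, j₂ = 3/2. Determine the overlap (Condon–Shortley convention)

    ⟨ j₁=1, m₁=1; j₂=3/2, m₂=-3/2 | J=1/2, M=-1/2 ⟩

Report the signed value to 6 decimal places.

√[2·2!0!1!/4! · 2!0!0!3!0!1!] = √(2)
  +(−1)^0/∏(0,2,0,0,0,1)! = 1/2  (running 1/2)
⟨..|..⟩ = √(2)·(1/2) = +0.707107

+0.707107  (= +√(1/2))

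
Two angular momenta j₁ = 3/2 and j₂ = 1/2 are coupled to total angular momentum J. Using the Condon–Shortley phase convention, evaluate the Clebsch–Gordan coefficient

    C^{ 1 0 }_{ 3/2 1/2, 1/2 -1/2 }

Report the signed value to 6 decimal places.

+0.707107  (= +√(1/2))

j₁+j₂−J=1  J+j₁−j₂=2  J−j₁+j₂=0  j₁+j₂+J+1=4
(j₁±m₁, j₂±m₂, J±M) = (2,1,0,1,1,1)
P² = 1/2
sum k=0..0:
  [0] +1/1 = 1
S = 1
C² = P²·S² = 1/2 ; C = +0.707107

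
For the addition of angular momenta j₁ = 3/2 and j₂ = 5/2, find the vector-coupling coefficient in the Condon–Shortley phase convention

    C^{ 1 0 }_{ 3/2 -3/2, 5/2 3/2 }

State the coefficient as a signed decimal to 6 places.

√[3·3!0!2!/6! · 0!3!4!1!1!1!] = √(36/5)
  +(−1)^3/∏(3,0,0,1,0,1)! = -1/6  (running -1/6)
⟨..|..⟩ = √(36/5)·(-1/6) = -0.447214

−√(1/5) ≈ -0.447214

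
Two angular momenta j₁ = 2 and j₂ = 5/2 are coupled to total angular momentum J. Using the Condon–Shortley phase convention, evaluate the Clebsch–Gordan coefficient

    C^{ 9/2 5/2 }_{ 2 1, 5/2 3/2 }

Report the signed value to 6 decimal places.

√[10·0!4!5!/10! · 3!1!4!1!7!2!] = √(11520)
  +(−1)^0/∏(0,0,1,4,3,1)! = 1/144  (running 1/144)
⟨..|..⟩ = √(11520)·(1/144) = +0.745356

+0.745356  (= +√(5/9))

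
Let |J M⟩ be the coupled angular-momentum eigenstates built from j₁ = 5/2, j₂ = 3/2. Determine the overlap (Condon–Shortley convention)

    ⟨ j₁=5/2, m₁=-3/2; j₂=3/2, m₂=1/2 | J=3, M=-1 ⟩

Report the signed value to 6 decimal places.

-0.639010  (= −√(49/120))

triangle: 1!*4!*2!/8! = 48/40320
(j±m)!: 1!*4!*2!*1!*2!*4! = 2304
prefactor² = (2J+1)*Δ*N² = 96/5
  k=0: +1/(0!*1!*4!*2!*0!*0!) = 1/48
  k=1: −1/(1!*0!*3!*1!*1!*1!) = -1/6
Σ = -7/48  ⇒  CG² = 96/5*(-7/48)² = 49/120
CG = −√(49/120) = -0.639010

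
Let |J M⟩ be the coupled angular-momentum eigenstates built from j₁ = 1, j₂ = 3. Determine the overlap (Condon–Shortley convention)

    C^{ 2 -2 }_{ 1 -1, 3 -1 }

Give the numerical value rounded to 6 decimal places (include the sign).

√[5·2!0!4!/7! · 0!2!2!4!0!4!] = √(768/7)
  +(−1)^2/∏(2,0,0,0,0,4)! = 1/48  (running 1/48)
⟨..|..⟩ = √(768/7)·(1/48) = +0.218218

+0.218218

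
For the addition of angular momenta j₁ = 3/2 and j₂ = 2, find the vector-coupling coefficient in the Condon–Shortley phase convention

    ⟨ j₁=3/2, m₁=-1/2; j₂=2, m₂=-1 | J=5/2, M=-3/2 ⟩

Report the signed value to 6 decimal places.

+0.169031  (= +√(1/35))

triangle: 1!·2!·3!/7! = 12/5040
(j±m)!: 1!·2!·1!·3!·1!·4! = 288
prefactor² = (2J+1)·Δ·N² = 144/35
  k=0: +1/(0!·1!·2!·1!·0!·2!) = 1/4
  k=1: −1/(1!·0!·1!·0!·1!·3!) = -1/6
Σ = 1/12  ⇒  CG² = 144/35·1/12² = 1/35
CG = +√(1/35) = +0.169031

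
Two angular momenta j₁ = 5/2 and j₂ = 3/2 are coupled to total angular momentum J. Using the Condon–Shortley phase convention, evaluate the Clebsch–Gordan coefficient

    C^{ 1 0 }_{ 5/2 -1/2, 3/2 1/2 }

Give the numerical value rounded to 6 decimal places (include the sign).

triangle: 3!·2!·0!/6! = 12/720
(j±m)!: 2!·3!·2!·1!·1!·1! = 24
prefactor² = (2J+1)·Δ·N² = 6/5
  k=2: +1/(2!·1!·1!·0!·1!·0!) = 1/2
Σ = 1/2  ⇒  CG² = 6/5·1/2² = 3/10
CG = +√(3/10) = +0.547723

+0.547723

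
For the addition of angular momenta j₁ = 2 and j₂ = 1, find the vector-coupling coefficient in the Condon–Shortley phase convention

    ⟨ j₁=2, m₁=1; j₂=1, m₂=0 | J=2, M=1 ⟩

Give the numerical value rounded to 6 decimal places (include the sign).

j₁+j₂−J=1  J+j₁−j₂=3  J−j₁+j₂=1  j₁+j₂+J+1=6
(j₁±m₁, j₂±m₂, J±M) = (3,1,1,1,3,1)
P² = 3/2
sum k=0..1:
  [0] +1/2 = 1/2
  [1] −1/6 = -1/6
S = 1/3
C² = P²·S² = 1/6 ; C = +0.408248

+0.408248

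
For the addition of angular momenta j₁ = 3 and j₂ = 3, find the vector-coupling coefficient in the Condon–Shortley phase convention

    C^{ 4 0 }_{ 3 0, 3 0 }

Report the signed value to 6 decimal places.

-0.483494  (= −√(18/77))

triangle: 2!×4!×4!/11! = 1152/39916800
(j±m)!: 3!×3!×3!×3!×4!×4! = 746496
prefactor² = (2J+1)×Δ×N² = 373248/1925
  k=0: +1/(0!×2!×3!×3!×1!×1!) = 1/72
  k=1: −1/(1!×1!×2!×2!×2!×2!) = -1/16
  k=2: +1/(2!×0!×1!×1!×3!×3!) = 1/72
Σ = -5/144  ⇒  CG² = 373248/1925×(-5/144)² = 18/77
CG = −√(18/77) = -0.483494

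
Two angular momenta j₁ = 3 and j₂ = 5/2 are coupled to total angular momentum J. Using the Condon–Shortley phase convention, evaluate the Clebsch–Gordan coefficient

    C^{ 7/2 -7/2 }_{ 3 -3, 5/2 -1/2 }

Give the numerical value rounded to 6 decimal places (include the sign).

√[8·2!4!3!/10! · 0!6!2!3!0!7!] = √(27648)
  +(−1)^2/∏(2,0,4,0,0,3)! = 1/288  (running 1/288)
⟨..|..⟩ = √(27648)·(1/288) = +0.577350

+√(1/3) = +0.577350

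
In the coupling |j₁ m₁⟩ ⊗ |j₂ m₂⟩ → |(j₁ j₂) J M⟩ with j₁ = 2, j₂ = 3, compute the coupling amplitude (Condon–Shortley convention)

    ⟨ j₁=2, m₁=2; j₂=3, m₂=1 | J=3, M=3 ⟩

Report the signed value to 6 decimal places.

√[7·2!2!4!/9! · 4!0!4!2!6!0!] = √(1536)
  +(−1)^0/∏(0,2,0,4,2,0)! = 1/96  (running 1/96)
⟨..|..⟩ = √(1536)·(1/96) = +0.408248

+0.408248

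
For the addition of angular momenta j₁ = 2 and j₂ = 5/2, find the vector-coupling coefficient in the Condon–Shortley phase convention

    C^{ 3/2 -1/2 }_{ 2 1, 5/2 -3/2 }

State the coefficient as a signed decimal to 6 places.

−√(2/105) = -0.138013

triangle: 3!×1!×2!/7! = 12/5040
(j±m)!: 3!×1!×1!×4!×1!×2! = 288
prefactor² = (2J+1)×Δ×N² = 96/35
  k=0: +1/(0!×3!×1!×1!×0!×1!) = 1/6
  k=1: −1/(1!×2!×0!×0!×1!×2!) = -1/4
Σ = -1/12  ⇒  CG² = 96/35×(-1/12)² = 2/105
CG = −√(2/105) = -0.138013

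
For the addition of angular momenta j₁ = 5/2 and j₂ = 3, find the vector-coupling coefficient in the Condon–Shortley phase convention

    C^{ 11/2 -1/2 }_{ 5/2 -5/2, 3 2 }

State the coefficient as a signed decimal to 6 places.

√[12·0!5!6!/12! · 0!5!5!1!5!6!] = √(207360000/77)
  +(−1)^0/∏(0,0,5,5,0,1)! = 1/14400  (running 1/14400)
⟨..|..⟩ = √(207360000/77)·(1/14400) = +0.113961

+0.113961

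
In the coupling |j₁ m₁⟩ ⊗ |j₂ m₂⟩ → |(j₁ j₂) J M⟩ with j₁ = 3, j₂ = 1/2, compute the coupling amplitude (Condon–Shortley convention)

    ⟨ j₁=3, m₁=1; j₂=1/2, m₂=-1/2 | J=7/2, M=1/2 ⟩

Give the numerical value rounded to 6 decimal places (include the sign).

j₁+j₂−J=0  J+j₁−j₂=6  J−j₁+j₂=1  j₁+j₂+J+1=8
(j₁±m₁, j₂±m₂, J±M) = (4,2,0,1,4,3)
P² = 6912/7
sum k=0..0:
  [0] +1/48 = 1/48
S = 1/48
C² = P²·S² = 3/7 ; C = +0.654654

+0.654654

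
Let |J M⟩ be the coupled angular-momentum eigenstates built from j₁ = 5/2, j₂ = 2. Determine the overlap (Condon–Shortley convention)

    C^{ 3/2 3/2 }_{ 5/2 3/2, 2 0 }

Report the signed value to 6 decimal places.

−√(12/35) ≈ -0.585540

triangle: 3!·2!·1!/7! = 12/5040
(j±m)!: 4!·1!·2!·2!·3!·0! = 576
prefactor² = (2J+1)·Δ·N² = 192/35
  k=1: −1/(1!·2!·0!·1!·2!·0!) = -1/4
Σ = -1/4  ⇒  CG² = 192/35·(-1/4)² = 12/35
CG = −√(12/35) = -0.585540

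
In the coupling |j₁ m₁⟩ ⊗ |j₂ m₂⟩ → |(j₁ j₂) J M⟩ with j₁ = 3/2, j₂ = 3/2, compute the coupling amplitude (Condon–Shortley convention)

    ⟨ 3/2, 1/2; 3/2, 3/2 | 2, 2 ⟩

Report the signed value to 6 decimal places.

−√(1/2) ≈ -0.707107

√[5·1!2!2!/6! · 2!1!3!0!4!0!] = √(8)
  +(−1)^1/∏(1,0,0,2,2,0)! = -1/4  (running -1/4)
⟨..|..⟩ = √(8)·(-1/4) = -0.707107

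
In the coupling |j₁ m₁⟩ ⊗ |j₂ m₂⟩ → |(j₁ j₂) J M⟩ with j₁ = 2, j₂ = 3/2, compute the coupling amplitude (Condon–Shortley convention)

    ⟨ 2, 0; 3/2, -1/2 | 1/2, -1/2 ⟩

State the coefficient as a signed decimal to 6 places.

j₁+j₂−J=3  J+j₁−j₂=1  J−j₁+j₂=0  j₁+j₂+J+1=5
(j₁±m₁, j₂±m₂, J±M) = (2,2,1,2,0,1)
P² = 4/5
sum k=1..1:
  [1] −1/2 = -1/2
S = -1/2
C² = P²·S² = 1/5 ; C = -0.447214

−√(1/5) ≈ -0.447214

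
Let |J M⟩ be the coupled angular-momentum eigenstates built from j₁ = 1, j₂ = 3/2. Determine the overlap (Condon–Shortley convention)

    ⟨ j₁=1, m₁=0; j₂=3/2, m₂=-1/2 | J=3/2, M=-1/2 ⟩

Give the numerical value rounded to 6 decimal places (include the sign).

+√(1/15) = +0.258199

√[4·1!1!2!/5! · 1!1!1!2!1!2!] = √(4/15)
  +(−1)^0/∏(0,1,1,1,0,1)! = 1  (running 1)
  +(−1)^1/∏(1,0,0,0,1,2)! = -1/2  (running 1/2)
⟨..|..⟩ = √(4/15)·(1/2) = +0.258199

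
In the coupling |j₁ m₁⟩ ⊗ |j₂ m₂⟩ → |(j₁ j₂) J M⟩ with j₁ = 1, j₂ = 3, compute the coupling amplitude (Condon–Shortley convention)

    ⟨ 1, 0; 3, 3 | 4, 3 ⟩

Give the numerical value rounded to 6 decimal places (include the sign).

triangle: 0!*2!*6!/9! = 1440/362880
(j±m)!: 1!*1!*6!*0!*7!*1! = 3628800
prefactor² = (2J+1)*Δ*N² = 129600
  k=0: +1/(0!*0!*1!*6!*1!*0!) = 1/720
Σ = 1/720  ⇒  CG² = 129600*1/720² = 1/4
CG = +√(1/4) = +0.500000

+0.500000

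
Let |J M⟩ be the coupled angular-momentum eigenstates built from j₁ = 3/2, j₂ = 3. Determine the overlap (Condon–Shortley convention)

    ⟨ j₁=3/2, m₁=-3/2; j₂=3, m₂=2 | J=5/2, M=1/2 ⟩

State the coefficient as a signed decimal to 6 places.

+√(3/7) = +0.654654

triangle: 2!·1!·4!/8! = 48/40320
(j±m)!: 0!·3!·5!·1!·3!·2! = 8640
prefactor² = (2J+1)·Δ·N² = 432/7
  k=2: +1/(2!·0!·1!·3!·0!·1!) = 1/12
Σ = 1/12  ⇒  CG² = 432/7·1/12² = 3/7
CG = +√(3/7) = +0.654654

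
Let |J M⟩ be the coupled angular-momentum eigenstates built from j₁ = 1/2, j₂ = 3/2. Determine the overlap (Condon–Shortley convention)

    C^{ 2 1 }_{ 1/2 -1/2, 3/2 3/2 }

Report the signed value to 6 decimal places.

+√(1/4) = +0.500000

j₁+j₂−J=0  J+j₁−j₂=1  J−j₁+j₂=3  j₁+j₂+J+1=5
(j₁±m₁, j₂±m₂, J±M) = (0,1,3,0,3,1)
P² = 9
sum k=0..0:
  [0] +1/6 = 1/6
S = 1/6
C² = P²·S² = 1/4 ; C = +0.500000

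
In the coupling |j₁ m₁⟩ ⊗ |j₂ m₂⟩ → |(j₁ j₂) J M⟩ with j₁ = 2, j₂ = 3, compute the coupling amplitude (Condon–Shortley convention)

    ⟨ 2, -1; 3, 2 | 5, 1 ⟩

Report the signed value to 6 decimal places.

+0.338062  (= +√(4/35))

√[11·0!4!6!/11! · 1!3!5!1!6!4!] = √(414720/7)
  +(−1)^0/∏(0,0,3,5,1,1)! = 1/720  (running 1/720)
⟨..|..⟩ = √(414720/7)·(1/720) = +0.338062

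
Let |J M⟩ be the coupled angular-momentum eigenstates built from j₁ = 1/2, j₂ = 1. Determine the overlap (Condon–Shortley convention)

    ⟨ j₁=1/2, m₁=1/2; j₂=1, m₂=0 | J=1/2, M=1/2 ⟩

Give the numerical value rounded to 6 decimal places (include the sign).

triangle: 1!·0!·1!/3! = 1/6
(j±m)!: 1!·0!·1!·1!·1!·0! = 1
prefactor² = (2J+1)·Δ·N² = 1/3
  k=0: +1/(0!·1!·0!·1!·0!·0!) = 1
Σ = 1  ⇒  CG² = 1/3·1² = 1/3
CG = +√(1/3) = +0.577350

+0.577350  (= +√(1/3))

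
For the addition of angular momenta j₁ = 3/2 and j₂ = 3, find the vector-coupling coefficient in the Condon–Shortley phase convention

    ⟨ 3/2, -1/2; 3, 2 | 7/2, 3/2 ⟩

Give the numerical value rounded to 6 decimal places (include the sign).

−√(3/7) ≈ -0.654654

triangle: 1!·2!·5!/9! = 240/362880
(j±m)!: 1!·2!·5!·1!·5!·2! = 57600
prefactor² = (2J+1)·Δ·N² = 6400/21
  k=0: +1/(0!·1!·2!·5!·0!·0!) = 1/240
  k=1: −1/(1!·0!·1!·4!·1!·1!) = -1/24
Σ = -3/80  ⇒  CG² = 6400/21·(-3/80)² = 3/7
CG = −√(3/7) = -0.654654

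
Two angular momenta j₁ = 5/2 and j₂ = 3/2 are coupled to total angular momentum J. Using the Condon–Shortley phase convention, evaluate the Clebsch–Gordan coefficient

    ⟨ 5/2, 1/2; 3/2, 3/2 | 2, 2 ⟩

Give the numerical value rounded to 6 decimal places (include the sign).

√[5·2!3!1!/7! · 3!2!3!0!4!0!] = √(144/7)
  +(−1)^2/∏(2,0,0,1,3,0)! = 1/12  (running 1/12)
⟨..|..⟩ = √(144/7)·(1/12) = +0.377964

+√(1/7) = +0.377964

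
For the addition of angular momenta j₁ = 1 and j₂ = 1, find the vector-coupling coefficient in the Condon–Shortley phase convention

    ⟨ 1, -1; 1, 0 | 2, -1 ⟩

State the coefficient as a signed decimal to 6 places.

j₁+j₂−J=0  J+j₁−j₂=2  J−j₁+j₂=2  j₁+j₂+J+1=5
(j₁±m₁, j₂±m₂, J±M) = (0,2,1,1,1,3)
P² = 2
sum k=0..0:
  [0] +1/2 = 1/2
S = 1/2
C² = P²·S² = 1/2 ; C = +0.707107

+√(1/2) = +0.707107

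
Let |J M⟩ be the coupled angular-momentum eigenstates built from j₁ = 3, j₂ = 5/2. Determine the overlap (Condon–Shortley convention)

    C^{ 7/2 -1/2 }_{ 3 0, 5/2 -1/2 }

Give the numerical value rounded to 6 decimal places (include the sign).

-0.436436  (= −√(4/21))

j₁+j₂−J=2  J+j₁−j₂=4  J−j₁+j₂=3  j₁+j₂+J+1=10
(j₁±m₁, j₂±m₂, J±M) = (3,3,2,3,3,4)
P² = 6912/175
sum k=0..2:
  [0] +1/24 = 1/24
  [1] −1/8 = -1/8
  [2] +1/72 = 1/72
S = -5/72
C² = P²·S² = 4/21 ; C = -0.436436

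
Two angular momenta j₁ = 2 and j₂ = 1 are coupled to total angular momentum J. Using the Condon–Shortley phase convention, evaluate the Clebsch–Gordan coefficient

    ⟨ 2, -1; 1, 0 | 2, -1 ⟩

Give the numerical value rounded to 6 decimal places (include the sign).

√[5·1!3!1!/6! · 1!3!1!1!1!3!] = √(3/2)
  +(−1)^0/∏(0,1,3,1,0,0)! = 1/6  (running 1/6)
  +(−1)^1/∏(1,0,2,0,1,1)! = -1/2  (running -1/3)
⟨..|..⟩ = √(3/2)·(-1/3) = -0.408248

-0.408248  (= −√(1/6))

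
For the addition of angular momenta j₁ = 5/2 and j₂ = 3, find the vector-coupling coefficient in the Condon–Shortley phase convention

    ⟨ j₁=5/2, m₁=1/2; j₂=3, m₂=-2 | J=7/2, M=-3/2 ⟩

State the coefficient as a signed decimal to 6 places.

+0.308607  (= +√(2/21))

triangle: 2!*3!*4!/10! = 288/3628800
(j±m)!: 3!*2!*1!*5!*2!*5! = 345600
prefactor² = (2J+1)*Δ*N² = 1536/7
  k=0: +1/(0!*2!*2!*1!*1!*3!) = 1/24
  k=1: −1/(1!*1!*1!*0!*2!*4!) = -1/48
Σ = 1/48  ⇒  CG² = 1536/7*1/48² = 2/21
CG = +√(2/21) = +0.308607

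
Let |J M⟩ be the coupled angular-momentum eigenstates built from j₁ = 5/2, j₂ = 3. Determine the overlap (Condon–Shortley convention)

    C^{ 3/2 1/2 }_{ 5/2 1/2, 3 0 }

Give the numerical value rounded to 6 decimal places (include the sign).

√[4·4!1!2!/8! · 3!2!3!3!2!1!] = √(144/35)
  +(−1)^1/∏(1,3,1,2,0,0)! = -1/12  (running -1/12)
  +(−1)^2/∏(2,2,0,1,1,1)! = 1/4  (running 1/6)
⟨..|..⟩ = √(144/35)·(1/6) = +0.338062

+0.338062  (= +√(4/35))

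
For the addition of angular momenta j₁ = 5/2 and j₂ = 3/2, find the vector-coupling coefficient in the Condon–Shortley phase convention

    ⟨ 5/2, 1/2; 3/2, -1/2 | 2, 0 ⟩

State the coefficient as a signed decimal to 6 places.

√[5·2!3!1!/7! · 3!2!1!2!2!2!] = √(8/7)
  +(−1)^0/∏(0,2,2,1,1,0)! = 1/4  (running 1/4)
  +(−1)^1/∏(1,1,1,0,2,1)! = -1/2  (running -1/4)
⟨..|..⟩ = √(8/7)·(-1/4) = -0.267261

-0.267261  (= −√(1/14))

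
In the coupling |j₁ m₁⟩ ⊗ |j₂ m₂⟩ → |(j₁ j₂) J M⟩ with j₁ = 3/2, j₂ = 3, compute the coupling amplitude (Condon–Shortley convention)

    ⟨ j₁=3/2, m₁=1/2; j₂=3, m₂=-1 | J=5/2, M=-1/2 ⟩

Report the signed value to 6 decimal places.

√[6·2!1!4!/8! · 2!1!2!4!2!3!] = √(288/35)
  +(−1)^0/∏(0,2,1,2,0,2)! = 1/8  (running 1/8)
  +(−1)^1/∏(1,1,0,1,1,3)! = -1/6  (running -1/24)
⟨..|..⟩ = √(288/35)·(-1/24) = -0.119523

−√(1/70) ≈ -0.119523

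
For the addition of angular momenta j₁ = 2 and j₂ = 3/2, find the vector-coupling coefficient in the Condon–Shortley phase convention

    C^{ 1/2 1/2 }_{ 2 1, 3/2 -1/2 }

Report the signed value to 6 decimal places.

j₁+j₂−J=3  J+j₁−j₂=1  J−j₁+j₂=0  j₁+j₂+J+1=5
(j₁±m₁, j₂±m₂, J±M) = (3,1,1,2,1,0)
P² = 6/5
sum k=1..1:
  [1] −1/2 = -1/2
S = -1/2
C² = P²·S² = 3/10 ; C = -0.547723

-0.547723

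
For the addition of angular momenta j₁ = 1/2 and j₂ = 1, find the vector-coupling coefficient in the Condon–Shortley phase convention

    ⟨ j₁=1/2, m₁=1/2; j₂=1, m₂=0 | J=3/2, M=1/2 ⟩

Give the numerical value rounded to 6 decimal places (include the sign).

+√(2/3) ≈ +0.816497

triangle: 0!·1!·2!/4! = 2/24
(j±m)!: 1!·0!·1!·1!·2!·1! = 2
prefactor² = (2J+1)·Δ·N² = 2/3
  k=0: +1/(0!·0!·0!·1!·1!·1!) = 1
Σ = 1  ⇒  CG² = 2/3·1² = 2/3
CG = +√(2/3) = +0.816497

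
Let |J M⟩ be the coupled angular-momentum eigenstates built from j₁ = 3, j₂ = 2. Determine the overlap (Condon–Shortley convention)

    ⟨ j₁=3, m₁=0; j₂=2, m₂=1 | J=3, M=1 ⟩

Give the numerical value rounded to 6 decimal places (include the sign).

√[7·2!4!2!/9! · 3!3!3!1!4!2!] = √(96/5)
  +(−1)^1/∏(1,1,2,2,2,0)! = -1/8  (running -1/8)
  +(−1)^2/∏(2,0,1,1,3,1)! = 1/12  (running -1/24)
⟨..|..⟩ = √(96/5)·(-1/24) = -0.182574

-0.182574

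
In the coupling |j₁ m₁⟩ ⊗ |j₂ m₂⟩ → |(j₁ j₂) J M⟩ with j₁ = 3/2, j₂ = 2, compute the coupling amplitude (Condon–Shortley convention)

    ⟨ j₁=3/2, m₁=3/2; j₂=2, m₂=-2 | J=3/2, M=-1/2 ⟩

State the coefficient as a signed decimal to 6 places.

+0.632456

√[4·2!1!2!/6! · 3!0!0!4!1!2!] = √(32/5)
  +(−1)^0/∏(0,2,0,0,1,2)! = 1/4  (running 1/4)
⟨..|..⟩ = √(32/5)·(1/4) = +0.632456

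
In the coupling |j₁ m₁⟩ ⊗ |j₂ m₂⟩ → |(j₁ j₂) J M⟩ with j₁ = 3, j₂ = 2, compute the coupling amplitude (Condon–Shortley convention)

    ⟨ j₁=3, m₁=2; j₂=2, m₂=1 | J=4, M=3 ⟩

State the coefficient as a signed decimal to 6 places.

triangle: 1!*5!*3!/10! = 720/3628800
(j±m)!: 5!*1!*3!*1!*7!*1! = 3628800
prefactor² = (2J+1)*Δ*N² = 6480
  k=0: +1/(0!*1!*1!*3!*4!*0!) = 1/144
  k=1: −1/(1!*0!*0!*2!*5!*1!) = -1/240
Σ = 1/360  ⇒  CG² = 6480*1/360² = 1/20
CG = +√(1/20) = +0.223607

+√(1/20) ≈ +0.223607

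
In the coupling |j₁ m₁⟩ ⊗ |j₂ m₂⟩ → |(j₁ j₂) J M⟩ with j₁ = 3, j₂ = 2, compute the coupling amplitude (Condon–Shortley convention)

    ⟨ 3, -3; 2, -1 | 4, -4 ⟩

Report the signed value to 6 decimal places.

√[9·1!5!3!/10! · 0!6!1!3!0!8!] = √(311040)
  +(−1)^1/∏(1,0,5,0,0,3)! = -1/720  (running -1/720)
⟨..|..⟩ = √(311040)·(-1/720) = -0.774597

-0.774597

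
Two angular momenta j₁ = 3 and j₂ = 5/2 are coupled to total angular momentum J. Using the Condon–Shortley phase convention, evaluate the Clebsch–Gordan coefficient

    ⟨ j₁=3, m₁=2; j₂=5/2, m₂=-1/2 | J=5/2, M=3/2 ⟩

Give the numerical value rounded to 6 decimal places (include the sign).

−√(1/14) ≈ -0.267261

triangle: 3!*3!*2!/9! = 72/362880
(j±m)!: 5!*1!*2!*3!*4!*1! = 34560
prefactor² = (2J+1)*Δ*N² = 288/7
  k=0: +1/(0!*3!*1!*2!*2!*0!) = 1/24
  k=1: −1/(1!*2!*0!*1!*3!*1!) = -1/12
Σ = -1/24  ⇒  CG² = 288/7*(-1/24)² = 1/14
CG = −√(1/14) = -0.267261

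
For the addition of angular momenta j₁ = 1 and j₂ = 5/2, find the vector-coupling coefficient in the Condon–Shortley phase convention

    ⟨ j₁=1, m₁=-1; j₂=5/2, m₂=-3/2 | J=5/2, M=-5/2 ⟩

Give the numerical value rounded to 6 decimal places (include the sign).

triangle: 1!·1!·4!/7! = 24/5040
(j±m)!: 0!·2!·1!·4!·0!·5! = 5760
prefactor² = (2J+1)·Δ·N² = 1152/7
  k=1: −1/(1!·0!·1!·0!·0!·4!) = -1/24
Σ = -1/24  ⇒  CG² = 1152/7·(-1/24)² = 2/7
CG = −√(2/7) = -0.534522

−√(2/7) ≈ -0.534522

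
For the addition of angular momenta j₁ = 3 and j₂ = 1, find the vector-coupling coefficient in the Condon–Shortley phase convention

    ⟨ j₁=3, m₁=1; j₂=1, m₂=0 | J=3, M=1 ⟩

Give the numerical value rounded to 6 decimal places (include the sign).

+√(1/12) = +0.288675

√[7·1!5!1!/8! · 4!2!1!1!4!2!] = √(48)
  +(−1)^0/∏(0,1,2,1,3,0)! = 1/12  (running 1/12)
  +(−1)^1/∏(1,0,1,0,4,1)! = -1/24  (running 1/24)
⟨..|..⟩ = √(48)·(1/24) = +0.288675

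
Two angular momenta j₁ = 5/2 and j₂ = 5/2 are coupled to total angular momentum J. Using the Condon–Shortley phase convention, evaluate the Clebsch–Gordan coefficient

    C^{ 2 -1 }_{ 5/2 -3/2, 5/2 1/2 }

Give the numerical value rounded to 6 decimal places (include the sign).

√[5·3!2!2!/8! · 1!4!3!2!1!3!] = √(36/7)
  +(−1)^2/∏(2,1,2,1,0,1)! = 1/4  (running 1/4)
  +(−1)^3/∏(3,0,1,0,1,2)! = -1/12  (running 1/6)
⟨..|..⟩ = √(36/7)·(1/6) = +0.377964

+√(1/7) = +0.377964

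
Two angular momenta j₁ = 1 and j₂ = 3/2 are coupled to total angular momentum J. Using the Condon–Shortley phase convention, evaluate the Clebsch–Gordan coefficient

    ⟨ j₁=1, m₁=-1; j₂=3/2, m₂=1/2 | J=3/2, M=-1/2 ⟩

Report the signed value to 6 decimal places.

-0.730297  (= −√(8/15))

j₁+j₂−J=1  J+j₁−j₂=1  J−j₁+j₂=2  j₁+j₂+J+1=5
(j₁±m₁, j₂±m₂, J±M) = (0,2,2,1,1,2)
P² = 8/15
sum k=1..1:
  [1] −1/1 = -1
S = -1
C² = P²·S² = 8/15 ; C = -0.730297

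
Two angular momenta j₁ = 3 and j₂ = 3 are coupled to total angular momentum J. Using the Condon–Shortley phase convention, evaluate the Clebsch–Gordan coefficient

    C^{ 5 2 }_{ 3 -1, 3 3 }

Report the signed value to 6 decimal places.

−√(1/6) = -0.408248

triangle: 1!·5!·5!/12! = 14400/479001600
(j±m)!: 2!·4!·6!·0!·7!·3! = 1045094400
prefactor² = (2J+1)·Δ·N² = 345600
  k=1: −1/(1!·0!·3!·5!·2!·0!) = -1/1440
Σ = -1/1440  ⇒  CG² = 345600·(-1/1440)² = 1/6
CG = −√(1/6) = -0.408248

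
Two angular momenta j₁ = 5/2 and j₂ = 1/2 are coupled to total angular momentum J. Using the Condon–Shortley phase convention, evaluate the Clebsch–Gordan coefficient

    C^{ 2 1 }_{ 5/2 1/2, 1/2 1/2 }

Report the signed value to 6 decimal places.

−√(1/3) = -0.577350

j₁+j₂−J=1  J+j₁−j₂=4  J−j₁+j₂=0  j₁+j₂+J+1=6
(j₁±m₁, j₂±m₂, J±M) = (3,2,1,0,3,1)
P² = 12
sum k=1..1:
  [1] −1/6 = -1/6
S = -1/6
C² = P²·S² = 1/3 ; C = -0.577350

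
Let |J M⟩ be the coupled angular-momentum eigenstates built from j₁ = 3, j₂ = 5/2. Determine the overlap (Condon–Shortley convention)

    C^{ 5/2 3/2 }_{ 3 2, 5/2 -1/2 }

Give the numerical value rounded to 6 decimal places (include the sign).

-0.267261  (= −√(1/14))

√[6·3!3!2!/9! · 5!1!2!3!4!1!] = √(288/7)
  +(−1)^0/∏(0,3,1,2,2,0)! = 1/24  (running 1/24)
  +(−1)^1/∏(1,2,0,1,3,1)! = -1/12  (running -1/24)
⟨..|..⟩ = √(288/7)·(-1/24) = -0.267261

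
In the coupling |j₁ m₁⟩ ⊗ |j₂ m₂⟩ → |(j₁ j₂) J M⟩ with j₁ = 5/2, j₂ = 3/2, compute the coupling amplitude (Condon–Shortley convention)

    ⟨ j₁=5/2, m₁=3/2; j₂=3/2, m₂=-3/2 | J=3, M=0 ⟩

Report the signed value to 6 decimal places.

j₁+j₂−J=1  J+j₁−j₂=4  J−j₁+j₂=2  j₁+j₂+J+1=8
(j₁±m₁, j₂±m₂, J±M) = (4,1,0,3,3,3)
P² = 216/5
sum k=0..0:
  [0] +1/12 = 1/12
S = 1/12
C² = P²·S² = 3/10 ; C = +0.547723

+0.547723  (= +√(3/10))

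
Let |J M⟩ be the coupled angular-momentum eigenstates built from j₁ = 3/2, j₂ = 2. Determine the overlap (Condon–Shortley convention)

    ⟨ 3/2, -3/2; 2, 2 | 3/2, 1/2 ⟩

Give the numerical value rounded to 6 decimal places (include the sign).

j₁+j₂−J=2  J+j₁−j₂=1  J−j₁+j₂=2  j₁+j₂+J+1=6
(j₁±m₁, j₂±m₂, J±M) = (0,3,4,0,2,1)
P² = 32/5
sum k=2..2:
  [2] +1/4 = 1/4
S = 1/4
C² = P²·S² = 2/5 ; C = +0.632456

+0.632456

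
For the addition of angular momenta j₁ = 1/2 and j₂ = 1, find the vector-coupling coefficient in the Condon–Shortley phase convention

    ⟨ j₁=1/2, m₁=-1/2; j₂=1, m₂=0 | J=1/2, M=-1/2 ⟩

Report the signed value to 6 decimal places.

−√(1/3) = -0.577350

j₁+j₂−J=1  J+j₁−j₂=0  J−j₁+j₂=1  j₁+j₂+J+1=3
(j₁±m₁, j₂±m₂, J±M) = (0,1,1,1,0,1)
P² = 1/3
sum k=1..1:
  [1] −1/1 = -1
S = -1
C² = P²·S² = 1/3 ; C = -0.577350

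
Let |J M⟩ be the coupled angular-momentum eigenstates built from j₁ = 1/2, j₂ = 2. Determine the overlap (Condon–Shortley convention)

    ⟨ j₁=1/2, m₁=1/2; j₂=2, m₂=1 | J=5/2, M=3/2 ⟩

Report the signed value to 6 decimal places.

+√(4/5) = +0.894427

j₁+j₂−J=0  J+j₁−j₂=1  J−j₁+j₂=4  j₁+j₂+J+1=6
(j₁±m₁, j₂±m₂, J±M) = (1,0,3,1,4,1)
P² = 144/5
sum k=0..0:
  [0] +1/6 = 1/6
S = 1/6
C² = P²·S² = 4/5 ; C = +0.894427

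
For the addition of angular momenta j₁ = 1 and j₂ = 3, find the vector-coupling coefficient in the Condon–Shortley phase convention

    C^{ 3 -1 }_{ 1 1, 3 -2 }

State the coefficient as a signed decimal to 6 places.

+0.645497  (= +√(5/12))

triangle: 1!*1!*5!/8! = 120/40320
(j±m)!: 2!*0!*1!*5!*2!*4! = 11520
prefactor² = (2J+1)*Δ*N² = 240
  k=0: +1/(0!*1!*0!*1!*1!*4!) = 1/24
Σ = 1/24  ⇒  CG² = 240*1/24² = 5/12
CG = +√(5/12) = +0.645497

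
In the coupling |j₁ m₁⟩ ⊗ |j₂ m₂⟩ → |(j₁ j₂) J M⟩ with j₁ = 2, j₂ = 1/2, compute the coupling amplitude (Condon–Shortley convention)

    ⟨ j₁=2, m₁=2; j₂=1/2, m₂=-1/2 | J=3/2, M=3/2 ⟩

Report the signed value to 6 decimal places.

+√(4/5) = +0.894427

j₁+j₂−J=1  J+j₁−j₂=3  J−j₁+j₂=0  j₁+j₂+J+1=5
(j₁±m₁, j₂±m₂, J±M) = (4,0,0,1,3,0)
P² = 144/5
sum k=0..0:
  [0] +1/6 = 1/6
S = 1/6
C² = P²·S² = 4/5 ; C = +0.894427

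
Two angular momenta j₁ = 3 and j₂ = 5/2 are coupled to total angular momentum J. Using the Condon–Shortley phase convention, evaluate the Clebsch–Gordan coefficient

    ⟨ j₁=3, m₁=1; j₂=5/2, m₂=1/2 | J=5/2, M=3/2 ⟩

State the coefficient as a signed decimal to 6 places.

j₁+j₂−J=3  J+j₁−j₂=3  J−j₁+j₂=2  j₁+j₂+J+1=9
(j₁±m₁, j₂±m₂, J±M) = (4,2,3,2,4,1)
P² = 576/35
sum k=1..2:
  [1] −1/8 = -1/8
  [2] +1/12 = 1/12
S = -1/24
C² = P²·S² = 1/35 ; C = -0.169031

-0.169031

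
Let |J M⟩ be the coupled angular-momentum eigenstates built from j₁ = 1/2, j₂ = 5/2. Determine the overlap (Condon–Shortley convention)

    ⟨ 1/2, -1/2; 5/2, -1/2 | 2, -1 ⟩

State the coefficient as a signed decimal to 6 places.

j₁+j₂−J=1  J+j₁−j₂=0  J−j₁+j₂=4  j₁+j₂+J+1=6
(j₁±m₁, j₂±m₂, J±M) = (0,1,2,3,1,3)
P² = 12
sum k=1..1:
  [1] −1/6 = -1/6
S = -1/6
C² = P²·S² = 1/3 ; C = -0.577350

−√(1/3) ≈ -0.577350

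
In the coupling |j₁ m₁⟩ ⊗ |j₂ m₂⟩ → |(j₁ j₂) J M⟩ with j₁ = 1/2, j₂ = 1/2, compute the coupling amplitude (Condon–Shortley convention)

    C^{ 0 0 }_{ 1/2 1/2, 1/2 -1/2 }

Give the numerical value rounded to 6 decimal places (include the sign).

+0.707107

√[1·1!0!0!/2! · 1!0!0!1!0!0!] = √(1/2)
  +(−1)^0/∏(0,1,0,0,0,0)! = 1  (running 1)
⟨..|..⟩ = √(1/2)·(1) = +0.707107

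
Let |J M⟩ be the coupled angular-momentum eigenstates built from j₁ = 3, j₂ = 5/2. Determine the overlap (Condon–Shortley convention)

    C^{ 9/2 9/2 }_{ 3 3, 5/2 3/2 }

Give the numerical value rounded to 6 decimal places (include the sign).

√[10·1!5!4!/11! · 6!0!4!1!9!0!] = √(49766400/11)
  +(−1)^0/∏(0,1,0,4,5,0)! = 1/2880  (running 1/2880)
⟨..|..⟩ = √(49766400/11)·(1/2880) = +0.738549

+0.738549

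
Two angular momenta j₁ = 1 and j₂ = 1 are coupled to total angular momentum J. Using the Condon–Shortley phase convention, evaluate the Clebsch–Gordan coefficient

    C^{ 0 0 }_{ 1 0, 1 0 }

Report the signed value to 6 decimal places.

−√(1/3) = -0.577350

j₁+j₂−J=2  J+j₁−j₂=0  J−j₁+j₂=0  j₁+j₂+J+1=3
(j₁±m₁, j₂±m₂, J±M) = (1,1,1,1,0,0)
P² = 1/3
sum k=1..1:
  [1] −1/1 = -1
S = -1
C² = P²·S² = 1/3 ; C = -0.577350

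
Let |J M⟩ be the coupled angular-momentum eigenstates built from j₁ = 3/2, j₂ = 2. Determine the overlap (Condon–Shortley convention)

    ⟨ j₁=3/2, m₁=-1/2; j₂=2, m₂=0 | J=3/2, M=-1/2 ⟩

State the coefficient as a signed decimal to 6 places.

triangle: 2!·1!·2!/6! = 4/720
(j±m)!: 1!·2!·2!·2!·1!·2! = 16
prefactor² = (2J+1)·Δ·N² = 16/45
  k=1: −1/(1!·1!·1!·1!·0!·1!) = -1
  k=2: +1/(2!·0!·0!·0!·1!·2!) = 1/4
Σ = -3/4  ⇒  CG² = 16/45·(-3/4)² = 1/5
CG = −√(1/5) = -0.447214

-0.447214  (= −√(1/5))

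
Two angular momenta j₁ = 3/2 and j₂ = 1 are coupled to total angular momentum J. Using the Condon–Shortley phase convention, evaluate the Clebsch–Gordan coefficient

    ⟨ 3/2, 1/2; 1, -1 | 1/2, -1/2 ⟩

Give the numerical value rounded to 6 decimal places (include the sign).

+0.408248  (= +√(1/6))

triangle: 2!×1!×0!/4! = 2/24
(j±m)!: 2!×1!×0!×2!×0!×1! = 4
prefactor² = (2J+1)×Δ×N² = 2/3
  k=0: +1/(0!×2!×1!×0!×0!×0!) = 1/2
Σ = 1/2  ⇒  CG² = 2/3×1/2² = 1/6
CG = +√(1/6) = +0.408248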